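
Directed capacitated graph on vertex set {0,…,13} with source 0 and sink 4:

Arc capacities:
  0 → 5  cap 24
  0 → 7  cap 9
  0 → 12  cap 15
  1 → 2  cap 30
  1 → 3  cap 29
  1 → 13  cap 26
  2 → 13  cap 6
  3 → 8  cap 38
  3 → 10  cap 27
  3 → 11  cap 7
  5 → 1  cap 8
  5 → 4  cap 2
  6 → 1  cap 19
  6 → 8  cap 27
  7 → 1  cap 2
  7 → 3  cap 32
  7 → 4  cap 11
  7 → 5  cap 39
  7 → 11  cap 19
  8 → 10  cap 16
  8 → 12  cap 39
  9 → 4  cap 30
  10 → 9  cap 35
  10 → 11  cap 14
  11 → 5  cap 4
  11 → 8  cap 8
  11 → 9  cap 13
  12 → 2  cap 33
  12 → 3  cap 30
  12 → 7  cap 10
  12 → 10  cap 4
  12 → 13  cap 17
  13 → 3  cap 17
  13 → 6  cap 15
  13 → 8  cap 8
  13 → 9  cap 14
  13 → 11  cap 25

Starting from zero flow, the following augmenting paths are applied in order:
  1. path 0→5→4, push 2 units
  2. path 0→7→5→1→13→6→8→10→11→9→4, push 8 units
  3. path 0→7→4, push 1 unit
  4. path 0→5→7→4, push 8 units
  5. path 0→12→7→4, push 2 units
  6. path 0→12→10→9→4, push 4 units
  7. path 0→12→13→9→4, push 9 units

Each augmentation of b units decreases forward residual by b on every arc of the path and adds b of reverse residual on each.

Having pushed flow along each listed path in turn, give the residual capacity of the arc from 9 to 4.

after path 1 (0→5→4, push 2): res(9,4)=30
after path 2 (0→7→5→1→13→6→8→10→11→9→4, push 8): res(9,4)=22
after path 3 (0→7→4, push 1): res(9,4)=22
after path 4 (0→5→7→4, push 8): res(9,4)=22
after path 5 (0→12→7→4, push 2): res(9,4)=22
after path 6 (0→12→10→9→4, push 4): res(9,4)=18
after path 7 (0→12→13→9→4, push 9): res(9,4)=9

Residual capacity of (9,4): 9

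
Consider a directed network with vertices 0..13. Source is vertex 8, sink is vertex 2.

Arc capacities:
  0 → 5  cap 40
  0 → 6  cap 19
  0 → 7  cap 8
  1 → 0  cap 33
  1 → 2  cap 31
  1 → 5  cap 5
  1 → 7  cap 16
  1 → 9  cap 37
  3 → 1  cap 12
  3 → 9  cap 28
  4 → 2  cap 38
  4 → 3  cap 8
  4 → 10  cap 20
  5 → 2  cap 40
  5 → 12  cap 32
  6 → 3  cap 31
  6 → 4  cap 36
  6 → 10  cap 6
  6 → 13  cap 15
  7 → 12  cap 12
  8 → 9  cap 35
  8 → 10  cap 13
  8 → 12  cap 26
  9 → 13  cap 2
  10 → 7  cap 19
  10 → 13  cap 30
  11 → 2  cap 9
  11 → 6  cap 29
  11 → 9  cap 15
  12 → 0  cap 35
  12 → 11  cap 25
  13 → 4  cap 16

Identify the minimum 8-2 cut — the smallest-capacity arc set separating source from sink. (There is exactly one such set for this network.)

Min-cut arcs: {(8,10), (8,12), (9,13)} (total capacity 41)

augment #1: 8→12→11→2 push 9
augment #2: 8→9→13→4→2 push 2
augment #3: 8→10→13→4→2 push 13
augment #4: 8→12→0→5→2 push 17
max flow = 41; residual-reachable set from 8 gives S-side
cut edges (S→T): {(8,10), (8,12), (9,13)} total cap 41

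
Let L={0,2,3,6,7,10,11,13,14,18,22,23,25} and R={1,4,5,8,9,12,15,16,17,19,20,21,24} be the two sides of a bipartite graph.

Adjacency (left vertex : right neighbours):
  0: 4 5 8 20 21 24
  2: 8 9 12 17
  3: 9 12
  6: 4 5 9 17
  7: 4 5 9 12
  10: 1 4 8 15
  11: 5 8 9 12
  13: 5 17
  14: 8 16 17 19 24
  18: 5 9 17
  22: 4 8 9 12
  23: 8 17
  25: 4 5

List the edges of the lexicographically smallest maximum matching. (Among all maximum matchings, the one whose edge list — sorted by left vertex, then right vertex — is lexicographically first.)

|M| = 9 (so the lex-smallest maximum matching has 9 edges)
process left vertices in ascending order; for each, take the smallest-labelled available neighbour that still permits 9 edges overall, or leave it unmatched if none does
lex-smallest matching: {0-20, 2-8, 3-9, 6-4, 7-5, 10-1, 11-12, 13-17, 14-16}

Lex-smallest maximum matching: {(0,20), (2,8), (3,9), (6,4), (7,5), (10,1), (11,12), (13,17), (14,16)}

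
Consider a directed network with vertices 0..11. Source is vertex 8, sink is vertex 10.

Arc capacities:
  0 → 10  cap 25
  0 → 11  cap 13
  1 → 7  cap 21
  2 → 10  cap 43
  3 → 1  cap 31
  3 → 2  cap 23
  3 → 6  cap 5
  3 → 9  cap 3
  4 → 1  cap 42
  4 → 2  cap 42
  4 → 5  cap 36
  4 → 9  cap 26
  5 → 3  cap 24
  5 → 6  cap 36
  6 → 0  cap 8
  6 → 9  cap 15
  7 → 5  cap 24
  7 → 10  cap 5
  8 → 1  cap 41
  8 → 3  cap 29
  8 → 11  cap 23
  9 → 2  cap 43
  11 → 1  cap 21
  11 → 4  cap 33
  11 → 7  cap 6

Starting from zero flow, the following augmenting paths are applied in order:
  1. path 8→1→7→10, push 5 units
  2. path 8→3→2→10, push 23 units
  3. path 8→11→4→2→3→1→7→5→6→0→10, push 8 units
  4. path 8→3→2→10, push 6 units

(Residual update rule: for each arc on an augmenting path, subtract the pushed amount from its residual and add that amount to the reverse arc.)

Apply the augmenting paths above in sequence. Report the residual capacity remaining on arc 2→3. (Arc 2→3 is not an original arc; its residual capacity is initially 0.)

Residual capacity of (2,3): 21

after path 1 (8→1→7→10, push 5): res(2,3)=0
after path 2 (8→3→2→10, push 23): res(2,3)=23
after path 3 (8→11→4→2→3→1→7→5→6→0→10, push 8): res(2,3)=15
after path 4 (8→3→2→10, push 6): res(2,3)=21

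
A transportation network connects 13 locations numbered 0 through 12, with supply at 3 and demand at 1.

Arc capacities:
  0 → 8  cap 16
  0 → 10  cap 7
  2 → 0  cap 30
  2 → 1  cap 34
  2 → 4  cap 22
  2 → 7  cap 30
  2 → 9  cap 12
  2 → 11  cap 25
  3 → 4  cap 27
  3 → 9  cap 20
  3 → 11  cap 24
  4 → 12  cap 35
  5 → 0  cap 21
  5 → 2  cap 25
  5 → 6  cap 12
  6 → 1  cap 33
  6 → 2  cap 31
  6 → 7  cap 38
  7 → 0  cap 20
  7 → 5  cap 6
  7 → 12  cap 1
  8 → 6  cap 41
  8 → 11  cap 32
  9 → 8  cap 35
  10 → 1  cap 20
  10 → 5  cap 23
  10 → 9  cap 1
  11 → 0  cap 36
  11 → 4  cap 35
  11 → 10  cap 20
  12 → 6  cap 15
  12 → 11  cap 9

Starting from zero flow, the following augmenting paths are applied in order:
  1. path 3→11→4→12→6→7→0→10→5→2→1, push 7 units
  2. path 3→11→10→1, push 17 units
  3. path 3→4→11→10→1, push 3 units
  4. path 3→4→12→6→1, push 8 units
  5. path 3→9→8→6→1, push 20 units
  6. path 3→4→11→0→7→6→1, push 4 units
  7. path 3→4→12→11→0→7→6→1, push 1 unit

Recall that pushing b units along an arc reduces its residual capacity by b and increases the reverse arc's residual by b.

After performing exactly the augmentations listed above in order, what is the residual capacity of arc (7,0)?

after path 1 (3→11→4→12→6→7→0→10→5→2→1, push 7): res(7,0)=13
after path 2 (3→11→10→1, push 17): res(7,0)=13
after path 3 (3→4→11→10→1, push 3): res(7,0)=13
after path 4 (3→4→12→6→1, push 8): res(7,0)=13
after path 5 (3→9→8→6→1, push 20): res(7,0)=13
after path 6 (3→4→11→0→7→6→1, push 4): res(7,0)=17
after path 7 (3→4→12→11→0→7→6→1, push 1): res(7,0)=18

Residual capacity of (7,0): 18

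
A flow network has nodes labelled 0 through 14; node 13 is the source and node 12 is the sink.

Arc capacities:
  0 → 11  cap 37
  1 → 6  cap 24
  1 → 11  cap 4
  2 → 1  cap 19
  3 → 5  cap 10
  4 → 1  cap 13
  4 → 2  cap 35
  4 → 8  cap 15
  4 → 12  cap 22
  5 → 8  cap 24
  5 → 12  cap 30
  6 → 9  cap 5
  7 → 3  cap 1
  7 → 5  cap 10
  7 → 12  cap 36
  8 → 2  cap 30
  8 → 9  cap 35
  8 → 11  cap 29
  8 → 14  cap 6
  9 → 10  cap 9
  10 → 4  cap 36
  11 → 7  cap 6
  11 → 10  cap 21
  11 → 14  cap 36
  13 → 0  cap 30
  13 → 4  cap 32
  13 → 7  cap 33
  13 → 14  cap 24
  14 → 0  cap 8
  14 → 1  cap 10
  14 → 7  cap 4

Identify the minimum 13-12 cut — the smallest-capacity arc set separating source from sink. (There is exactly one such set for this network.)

Min-cut arcs: {(4,12), (11,7), (13,7), (14,7)} (total capacity 65)

augment #1: 13→4→12 push 22
augment #2: 13→7→12 push 33
augment #3: 13→14→7→12 push 3
augment #4: 13→14→7→5→12 push 1
augment #5: 13→0→11→7→5→12 push 6
max flow = 65; residual-reachable set from 13 gives S-side
cut edges (S→T): {(4,12), (11,7), (13,7), (14,7)} total cap 65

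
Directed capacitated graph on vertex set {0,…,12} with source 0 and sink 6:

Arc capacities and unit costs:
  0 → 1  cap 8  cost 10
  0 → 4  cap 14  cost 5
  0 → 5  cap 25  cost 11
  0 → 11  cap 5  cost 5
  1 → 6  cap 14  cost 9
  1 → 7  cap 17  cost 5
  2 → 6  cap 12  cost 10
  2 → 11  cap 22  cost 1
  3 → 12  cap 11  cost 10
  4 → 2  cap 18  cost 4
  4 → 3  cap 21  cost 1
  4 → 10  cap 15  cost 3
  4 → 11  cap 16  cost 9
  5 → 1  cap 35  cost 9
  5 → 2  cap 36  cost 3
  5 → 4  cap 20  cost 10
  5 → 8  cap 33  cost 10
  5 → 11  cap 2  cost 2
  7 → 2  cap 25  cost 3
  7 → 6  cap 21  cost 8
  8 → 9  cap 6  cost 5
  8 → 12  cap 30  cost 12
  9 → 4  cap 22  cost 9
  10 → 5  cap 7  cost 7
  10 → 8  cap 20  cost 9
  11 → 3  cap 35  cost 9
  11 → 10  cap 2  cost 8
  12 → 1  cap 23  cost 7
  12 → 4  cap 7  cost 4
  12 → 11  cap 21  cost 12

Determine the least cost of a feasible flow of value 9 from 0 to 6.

shortest-cost path #1: 0→1→6 push 8 @ unit cost 19 (adds 152)
shortest-cost path #2: 0→4→2→6 push 1 @ unit cost 19 (adds 19)
total cost = 171

Minimum cost for 9 units: 171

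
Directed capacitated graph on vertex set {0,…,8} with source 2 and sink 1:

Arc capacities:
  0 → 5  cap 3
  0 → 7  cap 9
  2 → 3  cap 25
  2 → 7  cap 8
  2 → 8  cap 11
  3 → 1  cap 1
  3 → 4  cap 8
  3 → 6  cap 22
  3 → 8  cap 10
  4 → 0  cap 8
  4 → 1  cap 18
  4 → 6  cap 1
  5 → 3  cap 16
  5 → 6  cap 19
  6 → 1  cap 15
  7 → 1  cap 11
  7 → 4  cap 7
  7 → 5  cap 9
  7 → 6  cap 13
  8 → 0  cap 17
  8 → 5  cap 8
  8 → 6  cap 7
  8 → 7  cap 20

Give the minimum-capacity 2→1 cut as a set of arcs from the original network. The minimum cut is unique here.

augment #1: 2→3→1 push 1
augment #2: 2→7→1 push 8
augment #3: 2→3→4→1 push 8
augment #4: 2→3→6→1 push 15
augment #5: 2→8→7→1 push 3
augment #6: 2→8→7→4→1 push 7
max flow = 42; residual-reachable set from 2 gives S-side
cut edges (S→T): {(3,1), (3,4), (6,1), (7,1), (7,4)} total cap 42

Min-cut arcs: {(3,1), (3,4), (6,1), (7,1), (7,4)} (total capacity 42)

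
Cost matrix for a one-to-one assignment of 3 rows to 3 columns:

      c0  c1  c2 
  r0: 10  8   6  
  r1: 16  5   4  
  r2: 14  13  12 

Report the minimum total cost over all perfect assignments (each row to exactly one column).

optimal assignment: row0→col2 (cost 6), row1→col1 (cost 5), row2→col0 (cost 14)
total = 6 + 5 + 14 = 25

Minimum assignment cost: 25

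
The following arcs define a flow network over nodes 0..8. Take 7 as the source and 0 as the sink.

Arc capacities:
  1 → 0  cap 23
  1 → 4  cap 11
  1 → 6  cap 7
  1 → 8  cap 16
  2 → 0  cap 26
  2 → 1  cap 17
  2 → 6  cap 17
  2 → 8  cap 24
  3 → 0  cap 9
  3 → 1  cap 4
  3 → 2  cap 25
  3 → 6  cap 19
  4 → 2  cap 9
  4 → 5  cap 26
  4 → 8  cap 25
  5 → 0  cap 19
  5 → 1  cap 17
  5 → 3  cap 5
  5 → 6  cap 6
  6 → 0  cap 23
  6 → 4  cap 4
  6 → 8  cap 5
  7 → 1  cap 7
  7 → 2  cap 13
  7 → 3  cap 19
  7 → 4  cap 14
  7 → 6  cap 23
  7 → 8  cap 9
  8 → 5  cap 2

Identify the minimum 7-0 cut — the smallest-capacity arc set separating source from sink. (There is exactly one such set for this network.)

Min-cut arcs: {(7,1), (7,2), (7,3), (7,4), (7,6), (8,5)} (total capacity 78)

augment #1: 7→1→0 push 7
augment #2: 7→2→0 push 13
augment #3: 7→3→0 push 9
augment #4: 7→6→0 push 23
augment #5: 7→3→1→0 push 4
augment #6: 7→3→2→0 push 6
augment #7: 7→4→2→0 push 7
augment #8: 7→4→5→0 push 7
augment #9: 7→8→5→0 push 2
max flow = 78; residual-reachable set from 7 gives S-side
cut edges (S→T): {(7,1), (7,2), (7,3), (7,4), (7,6), (8,5)} total cap 78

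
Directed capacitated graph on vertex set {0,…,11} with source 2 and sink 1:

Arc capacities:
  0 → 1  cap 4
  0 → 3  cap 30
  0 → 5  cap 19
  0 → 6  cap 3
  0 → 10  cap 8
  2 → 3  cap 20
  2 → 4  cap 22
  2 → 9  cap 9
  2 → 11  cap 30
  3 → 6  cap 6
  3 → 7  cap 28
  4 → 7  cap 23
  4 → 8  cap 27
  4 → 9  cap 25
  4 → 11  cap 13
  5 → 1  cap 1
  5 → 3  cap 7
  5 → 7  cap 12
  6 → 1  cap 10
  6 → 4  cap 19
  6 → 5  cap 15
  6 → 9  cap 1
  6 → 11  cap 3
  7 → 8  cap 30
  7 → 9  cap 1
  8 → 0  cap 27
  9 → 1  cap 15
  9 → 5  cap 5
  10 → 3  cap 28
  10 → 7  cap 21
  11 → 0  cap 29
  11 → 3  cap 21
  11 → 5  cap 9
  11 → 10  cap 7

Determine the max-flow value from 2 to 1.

Maximum flow value: 29

augment #1: 2→9→1 bottleneck 9, total now 9
augment #2: 2→3→6→1 bottleneck 6, total now 15
augment #3: 2→4→9→1 bottleneck 6, total now 21
augment #4: 2→11→0→1 bottleneck 4, total now 25
augment #5: 2→11→5→1 bottleneck 1, total now 26
augment #6: 2→11→0→6→1 bottleneck 3, total now 29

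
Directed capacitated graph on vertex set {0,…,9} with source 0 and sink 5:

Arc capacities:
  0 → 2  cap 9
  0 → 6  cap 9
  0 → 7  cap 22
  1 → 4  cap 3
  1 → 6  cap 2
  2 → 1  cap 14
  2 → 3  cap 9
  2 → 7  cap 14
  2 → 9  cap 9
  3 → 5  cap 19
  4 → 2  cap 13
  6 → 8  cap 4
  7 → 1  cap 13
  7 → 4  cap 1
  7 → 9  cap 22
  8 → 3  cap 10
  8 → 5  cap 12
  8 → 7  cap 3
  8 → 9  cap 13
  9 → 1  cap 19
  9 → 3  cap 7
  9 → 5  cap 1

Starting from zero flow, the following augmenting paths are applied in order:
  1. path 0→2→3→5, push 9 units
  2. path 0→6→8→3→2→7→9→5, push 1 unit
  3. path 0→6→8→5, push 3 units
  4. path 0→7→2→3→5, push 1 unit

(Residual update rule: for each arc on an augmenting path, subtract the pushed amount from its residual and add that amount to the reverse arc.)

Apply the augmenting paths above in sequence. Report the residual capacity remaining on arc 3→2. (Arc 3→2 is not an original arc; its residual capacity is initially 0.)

after path 1 (0→2→3→5, push 9): res(3,2)=9
after path 2 (0→6→8→3→2→7→9→5, push 1): res(3,2)=8
after path 3 (0→6→8→5, push 3): res(3,2)=8
after path 4 (0→7→2→3→5, push 1): res(3,2)=9

Residual capacity of (3,2): 9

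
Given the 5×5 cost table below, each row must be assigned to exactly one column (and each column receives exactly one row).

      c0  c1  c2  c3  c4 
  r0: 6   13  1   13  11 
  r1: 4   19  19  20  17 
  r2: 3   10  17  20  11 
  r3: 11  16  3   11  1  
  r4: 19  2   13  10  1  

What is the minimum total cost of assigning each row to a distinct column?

optimal assignment: row0→col2 (cost 1), row1→col0 (cost 4), row2→col1 (cost 10), row3→col4 (cost 1), row4→col3 (cost 10)
total = 1 + 4 + 10 + 1 + 10 = 26

Minimum assignment cost: 26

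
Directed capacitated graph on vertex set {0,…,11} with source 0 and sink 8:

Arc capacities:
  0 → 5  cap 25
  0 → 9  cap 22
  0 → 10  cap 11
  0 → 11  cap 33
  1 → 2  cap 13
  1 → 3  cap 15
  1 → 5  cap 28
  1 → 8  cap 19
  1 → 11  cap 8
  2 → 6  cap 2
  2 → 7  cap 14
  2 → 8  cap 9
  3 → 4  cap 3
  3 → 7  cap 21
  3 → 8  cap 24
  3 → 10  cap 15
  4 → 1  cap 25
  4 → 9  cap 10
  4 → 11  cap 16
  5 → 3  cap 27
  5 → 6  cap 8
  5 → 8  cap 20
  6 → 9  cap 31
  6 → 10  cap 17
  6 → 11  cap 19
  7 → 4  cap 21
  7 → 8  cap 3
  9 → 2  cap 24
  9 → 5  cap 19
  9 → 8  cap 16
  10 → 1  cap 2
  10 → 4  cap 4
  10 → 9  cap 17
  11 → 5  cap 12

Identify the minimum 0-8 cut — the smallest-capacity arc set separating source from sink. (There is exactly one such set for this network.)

augment #1: 0→5→8 push 20
augment #2: 0→9→8 push 16
augment #3: 0→5→3→8 push 5
augment #4: 0→9→2→8 push 6
augment #5: 0→10→1→8 push 2
augment #6: 0→10→4→1→8 push 4
augment #7: 0→10→9→2→8 push 3
augment #8: 0→11→5→3→8 push 12
augment #9: 0→10→9→2→7→8 push 2
max flow = 70; residual-reachable set from 0 gives S-side
cut edges (S→T): {(0,5), (0,9), (0,10), (11,5)} total cap 70

Min-cut arcs: {(0,5), (0,9), (0,10), (11,5)} (total capacity 70)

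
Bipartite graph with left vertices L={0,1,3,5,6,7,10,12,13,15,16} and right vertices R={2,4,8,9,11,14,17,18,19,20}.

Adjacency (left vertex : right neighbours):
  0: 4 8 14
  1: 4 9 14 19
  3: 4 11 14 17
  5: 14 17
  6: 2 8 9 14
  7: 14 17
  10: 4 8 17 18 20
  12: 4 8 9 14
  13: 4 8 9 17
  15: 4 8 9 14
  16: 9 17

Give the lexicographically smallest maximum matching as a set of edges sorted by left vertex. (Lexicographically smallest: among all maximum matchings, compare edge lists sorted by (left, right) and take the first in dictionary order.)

Lex-smallest maximum matching: {(0,4), (1,19), (3,11), (5,14), (6,2), (7,17), (10,18), (12,8), (13,9)}

|M| = 9 (so the lex-smallest maximum matching has 9 edges)
process left vertices in ascending order; for each, take the smallest-labelled available neighbour that still permits 9 edges overall, or leave it unmatched if none does
lex-smallest matching: {0-4, 1-19, 3-11, 5-14, 6-2, 7-17, 10-18, 12-8, 13-9}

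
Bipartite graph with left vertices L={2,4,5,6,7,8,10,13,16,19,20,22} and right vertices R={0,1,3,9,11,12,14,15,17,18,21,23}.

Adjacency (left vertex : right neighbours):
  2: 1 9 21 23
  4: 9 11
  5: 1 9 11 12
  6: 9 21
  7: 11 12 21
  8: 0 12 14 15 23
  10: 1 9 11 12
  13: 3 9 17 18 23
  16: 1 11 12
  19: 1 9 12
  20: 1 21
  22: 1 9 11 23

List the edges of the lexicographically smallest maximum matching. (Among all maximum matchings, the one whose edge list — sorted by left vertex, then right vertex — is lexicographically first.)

Lex-smallest maximum matching: {(2,1), (4,9), (5,11), (6,21), (7,12), (8,0), (13,3), (22,23)}

|M| = 8 (so the lex-smallest maximum matching has 8 edges)
process left vertices in ascending order; for each, take the smallest-labelled available neighbour that still permits 8 edges overall, or leave it unmatched if none does
lex-smallest matching: {2-1, 4-9, 5-11, 6-21, 7-12, 8-0, 13-3, 22-23}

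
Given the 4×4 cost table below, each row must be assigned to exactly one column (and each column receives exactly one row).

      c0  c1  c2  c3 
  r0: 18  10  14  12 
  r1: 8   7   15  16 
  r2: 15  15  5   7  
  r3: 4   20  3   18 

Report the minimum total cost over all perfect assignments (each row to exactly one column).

one of 2 optimal assignments: row0→col1 (cost 10), row1→col0 (cost 8), row2→col3 (cost 7), row3→col2 (cost 3)
total = 10 + 8 + 7 + 3 = 28

Minimum assignment cost: 28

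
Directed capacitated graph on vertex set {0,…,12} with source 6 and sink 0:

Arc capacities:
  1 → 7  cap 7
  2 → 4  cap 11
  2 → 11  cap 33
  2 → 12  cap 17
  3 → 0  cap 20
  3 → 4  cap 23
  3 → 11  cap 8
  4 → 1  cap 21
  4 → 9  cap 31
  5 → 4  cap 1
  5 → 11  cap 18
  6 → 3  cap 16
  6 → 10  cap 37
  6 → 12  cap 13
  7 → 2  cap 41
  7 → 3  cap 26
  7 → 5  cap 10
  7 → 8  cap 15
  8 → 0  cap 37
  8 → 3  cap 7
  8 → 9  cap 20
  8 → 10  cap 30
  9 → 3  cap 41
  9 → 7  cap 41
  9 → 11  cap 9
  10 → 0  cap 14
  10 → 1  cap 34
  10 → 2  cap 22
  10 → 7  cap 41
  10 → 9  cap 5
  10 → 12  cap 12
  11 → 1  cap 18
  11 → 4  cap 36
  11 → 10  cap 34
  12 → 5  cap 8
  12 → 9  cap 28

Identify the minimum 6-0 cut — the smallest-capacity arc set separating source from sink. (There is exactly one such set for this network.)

augment #1: 6→3→0 push 16
augment #2: 6→10→0 push 14
augment #3: 6→10→7→3→0 push 4
augment #4: 6→10→7→8→0 push 15
max flow = 49; residual-reachable set from 6 gives S-side
cut edges (S→T): {(3,0), (7,8), (10,0)} total cap 49

Min-cut arcs: {(3,0), (7,8), (10,0)} (total capacity 49)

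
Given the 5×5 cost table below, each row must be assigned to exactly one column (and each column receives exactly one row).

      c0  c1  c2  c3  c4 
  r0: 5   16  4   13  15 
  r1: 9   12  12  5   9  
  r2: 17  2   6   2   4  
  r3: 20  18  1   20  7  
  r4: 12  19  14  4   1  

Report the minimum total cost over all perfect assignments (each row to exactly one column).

Minimum assignment cost: 14

optimal assignment: row0→col0 (cost 5), row1→col3 (cost 5), row2→col1 (cost 2), row3→col2 (cost 1), row4→col4 (cost 1)
total = 5 + 5 + 2 + 1 + 1 = 14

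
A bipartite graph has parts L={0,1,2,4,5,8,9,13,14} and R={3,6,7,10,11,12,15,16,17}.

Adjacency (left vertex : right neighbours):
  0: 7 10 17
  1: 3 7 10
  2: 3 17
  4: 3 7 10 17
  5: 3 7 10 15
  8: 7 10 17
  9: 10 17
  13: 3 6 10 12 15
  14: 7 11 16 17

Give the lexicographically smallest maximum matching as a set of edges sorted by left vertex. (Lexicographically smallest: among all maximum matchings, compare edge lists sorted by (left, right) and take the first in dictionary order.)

Lex-smallest maximum matching: {(0,7), (1,3), (2,17), (4,10), (5,15), (13,6), (14,11)}

|M| = 7 (so the lex-smallest maximum matching has 7 edges)
process left vertices in ascending order; for each, take the smallest-labelled available neighbour that still permits 7 edges overall, or leave it unmatched if none does
lex-smallest matching: {0-7, 1-3, 2-17, 4-10, 5-15, 13-6, 14-11}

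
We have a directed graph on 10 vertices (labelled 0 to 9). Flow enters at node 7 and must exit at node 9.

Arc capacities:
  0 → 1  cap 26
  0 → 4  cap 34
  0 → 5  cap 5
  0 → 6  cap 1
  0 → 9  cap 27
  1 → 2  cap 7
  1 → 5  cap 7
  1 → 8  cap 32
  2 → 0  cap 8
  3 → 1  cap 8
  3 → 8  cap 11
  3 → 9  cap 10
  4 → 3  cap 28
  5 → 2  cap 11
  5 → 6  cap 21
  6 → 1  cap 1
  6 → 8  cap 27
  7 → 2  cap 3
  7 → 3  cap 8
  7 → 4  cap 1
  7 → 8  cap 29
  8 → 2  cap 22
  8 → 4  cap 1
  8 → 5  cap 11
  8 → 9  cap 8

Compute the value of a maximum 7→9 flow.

augment #1: 7→3→9 bottleneck 8, total now 8
augment #2: 7→8→9 bottleneck 8, total now 16
augment #3: 7→2→0→9 bottleneck 3, total now 19
augment #4: 7→4→3→9 bottleneck 1, total now 20
augment #5: 7→8→2→0→9 bottleneck 5, total now 25
augment #6: 7→8→4→3→9 bottleneck 1, total now 26

Maximum flow value: 26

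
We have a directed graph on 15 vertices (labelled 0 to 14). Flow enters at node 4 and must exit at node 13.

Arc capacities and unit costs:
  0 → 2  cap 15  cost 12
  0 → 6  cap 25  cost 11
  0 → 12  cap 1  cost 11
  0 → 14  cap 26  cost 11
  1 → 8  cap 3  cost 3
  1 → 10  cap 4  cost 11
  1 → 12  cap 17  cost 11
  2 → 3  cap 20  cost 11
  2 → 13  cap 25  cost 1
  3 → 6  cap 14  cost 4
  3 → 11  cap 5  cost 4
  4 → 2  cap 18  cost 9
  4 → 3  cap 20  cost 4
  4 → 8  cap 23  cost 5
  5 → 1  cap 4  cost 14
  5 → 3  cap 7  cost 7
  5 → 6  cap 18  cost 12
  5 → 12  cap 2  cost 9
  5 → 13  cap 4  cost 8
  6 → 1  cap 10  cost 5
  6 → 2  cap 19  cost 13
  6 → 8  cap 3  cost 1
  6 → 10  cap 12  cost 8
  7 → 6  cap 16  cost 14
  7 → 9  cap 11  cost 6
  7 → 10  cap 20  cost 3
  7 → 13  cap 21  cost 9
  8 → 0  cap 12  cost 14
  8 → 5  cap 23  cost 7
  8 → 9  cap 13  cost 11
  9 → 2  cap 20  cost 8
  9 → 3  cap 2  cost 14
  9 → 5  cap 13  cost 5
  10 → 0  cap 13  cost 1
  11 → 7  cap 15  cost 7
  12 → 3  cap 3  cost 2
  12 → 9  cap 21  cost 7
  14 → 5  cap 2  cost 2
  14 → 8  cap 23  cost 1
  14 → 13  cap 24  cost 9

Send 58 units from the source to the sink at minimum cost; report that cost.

shortest-cost path #1: 4→2→13 push 18 @ unit cost 10 (adds 180)
shortest-cost path #2: 4→8→5→13 push 4 @ unit cost 20 (adds 80)
shortest-cost path #3: 4→3→6→2→13 push 7 @ unit cost 22 (adds 154)
shortest-cost path #4: 4→3→11→7→13 push 5 @ unit cost 24 (adds 120)
shortest-cost path #5: 4→3→6→10→0→14→13 push 7 @ unit cost 37 (adds 259)
shortest-cost path #6: 4→8→0→14→13 push 12 @ unit cost 39 (adds 468)
shortest-cost path #7: 4→8→9→2→6→10→0→14→13 push 5 @ unit cost 40 (adds 200)
total cost = 1461

Minimum cost for 58 units: 1461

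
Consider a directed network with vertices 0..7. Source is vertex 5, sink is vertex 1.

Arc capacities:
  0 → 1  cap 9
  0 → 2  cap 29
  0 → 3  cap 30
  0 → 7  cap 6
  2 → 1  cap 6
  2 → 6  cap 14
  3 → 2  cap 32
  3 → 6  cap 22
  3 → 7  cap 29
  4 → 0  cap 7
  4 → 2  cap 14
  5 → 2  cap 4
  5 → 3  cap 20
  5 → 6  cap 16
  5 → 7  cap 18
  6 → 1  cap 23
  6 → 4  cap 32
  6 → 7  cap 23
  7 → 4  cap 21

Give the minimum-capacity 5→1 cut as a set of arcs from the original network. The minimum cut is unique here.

augment #1: 5→2→1 push 4
augment #2: 5→6→1 push 16
augment #3: 5→3→2→1 push 2
augment #4: 5→3→6→1 push 7
augment #5: 5→7→4→0→1 push 7
max flow = 36; residual-reachable set from 5 gives S-side
cut edges (S→T): {(2,1), (4,0), (6,1)} total cap 36

Min-cut arcs: {(2,1), (4,0), (6,1)} (total capacity 36)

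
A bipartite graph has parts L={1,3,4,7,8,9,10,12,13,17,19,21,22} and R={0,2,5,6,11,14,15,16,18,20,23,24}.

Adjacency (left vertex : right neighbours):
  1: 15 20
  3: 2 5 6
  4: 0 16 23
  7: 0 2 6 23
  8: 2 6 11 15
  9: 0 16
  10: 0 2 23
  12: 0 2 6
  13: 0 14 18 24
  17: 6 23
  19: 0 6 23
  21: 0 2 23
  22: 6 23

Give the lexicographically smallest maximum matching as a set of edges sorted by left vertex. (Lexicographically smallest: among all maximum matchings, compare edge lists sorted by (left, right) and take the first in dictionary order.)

Lex-smallest maximum matching: {(1,15), (3,5), (4,0), (7,2), (8,11), (9,16), (10,23), (12,6), (13,14)}

|M| = 9 (so the lex-smallest maximum matching has 9 edges)
process left vertices in ascending order; for each, take the smallest-labelled available neighbour that still permits 9 edges overall, or leave it unmatched if none does
lex-smallest matching: {1-15, 3-5, 4-0, 7-2, 8-11, 9-16, 10-23, 12-6, 13-14}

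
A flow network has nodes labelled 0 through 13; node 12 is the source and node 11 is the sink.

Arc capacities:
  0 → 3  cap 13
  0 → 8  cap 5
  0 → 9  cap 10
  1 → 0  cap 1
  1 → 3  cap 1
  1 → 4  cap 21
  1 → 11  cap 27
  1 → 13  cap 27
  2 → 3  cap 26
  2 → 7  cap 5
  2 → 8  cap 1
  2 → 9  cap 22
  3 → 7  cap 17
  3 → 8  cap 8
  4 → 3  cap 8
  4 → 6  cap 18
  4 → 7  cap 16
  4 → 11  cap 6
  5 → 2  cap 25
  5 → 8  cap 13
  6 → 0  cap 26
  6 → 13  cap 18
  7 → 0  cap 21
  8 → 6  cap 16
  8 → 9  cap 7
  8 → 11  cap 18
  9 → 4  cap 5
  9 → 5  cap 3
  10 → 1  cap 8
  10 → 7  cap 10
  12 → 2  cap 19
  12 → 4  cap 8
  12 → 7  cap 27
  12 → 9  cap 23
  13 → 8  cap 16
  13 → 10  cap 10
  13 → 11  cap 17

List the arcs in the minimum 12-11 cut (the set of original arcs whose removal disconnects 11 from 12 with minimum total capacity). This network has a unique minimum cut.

Min-cut arcs: {(0,8), (2,8), (3,8), (9,4), (9,5), (12,4)} (total capacity 30)

augment #1: 12→4→11 push 6
augment #2: 12→2→8→11 push 1
augment #3: 12→2→3→8→11 push 8
augment #4: 12→4→6→13→11 push 2
augment #5: 12→7→0→8→11 push 5
augment #6: 12→9→5→8→11 push 3
augment #7: 12→9→4→6→13→11 push 5
max flow = 30; residual-reachable set from 12 gives S-side
cut edges (S→T): {(0,8), (2,8), (3,8), (9,4), (9,5), (12,4)} total cap 30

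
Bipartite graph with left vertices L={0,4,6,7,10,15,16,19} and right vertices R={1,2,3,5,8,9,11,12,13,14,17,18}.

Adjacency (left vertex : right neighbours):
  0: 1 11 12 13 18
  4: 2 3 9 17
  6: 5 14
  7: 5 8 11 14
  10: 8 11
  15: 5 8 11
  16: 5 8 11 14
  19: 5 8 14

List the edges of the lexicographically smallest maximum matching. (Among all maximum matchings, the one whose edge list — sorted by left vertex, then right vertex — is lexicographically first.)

|M| = 6 (so the lex-smallest maximum matching has 6 edges)
process left vertices in ascending order; for each, take the smallest-labelled available neighbour that still permits 6 edges overall, or leave it unmatched if none does
lex-smallest matching: {0-1, 4-2, 6-5, 7-8, 10-11, 16-14}

Lex-smallest maximum matching: {(0,1), (4,2), (6,5), (7,8), (10,11), (16,14)}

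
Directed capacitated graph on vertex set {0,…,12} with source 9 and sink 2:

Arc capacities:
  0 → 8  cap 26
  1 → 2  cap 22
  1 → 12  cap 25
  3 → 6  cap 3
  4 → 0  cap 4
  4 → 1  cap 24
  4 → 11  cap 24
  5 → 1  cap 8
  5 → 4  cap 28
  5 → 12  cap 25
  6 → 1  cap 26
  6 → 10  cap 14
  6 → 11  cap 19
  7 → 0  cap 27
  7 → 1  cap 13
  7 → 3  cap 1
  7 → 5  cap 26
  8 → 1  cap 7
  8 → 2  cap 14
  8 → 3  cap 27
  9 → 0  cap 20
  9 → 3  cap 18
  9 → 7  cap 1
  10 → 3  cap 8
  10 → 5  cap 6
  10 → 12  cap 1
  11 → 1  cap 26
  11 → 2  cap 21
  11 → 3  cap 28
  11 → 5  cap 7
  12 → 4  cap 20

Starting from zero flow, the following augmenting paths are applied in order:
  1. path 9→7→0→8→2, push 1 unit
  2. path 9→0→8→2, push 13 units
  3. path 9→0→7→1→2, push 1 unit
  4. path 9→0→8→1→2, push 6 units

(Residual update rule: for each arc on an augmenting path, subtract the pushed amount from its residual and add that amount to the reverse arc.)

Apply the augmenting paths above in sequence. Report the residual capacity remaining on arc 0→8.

Residual capacity of (0,8): 6

after path 1 (9→7→0→8→2, push 1): res(0,8)=25
after path 2 (9→0→8→2, push 13): res(0,8)=12
after path 3 (9→0→7→1→2, push 1): res(0,8)=12
after path 4 (9→0→8→1→2, push 6): res(0,8)=6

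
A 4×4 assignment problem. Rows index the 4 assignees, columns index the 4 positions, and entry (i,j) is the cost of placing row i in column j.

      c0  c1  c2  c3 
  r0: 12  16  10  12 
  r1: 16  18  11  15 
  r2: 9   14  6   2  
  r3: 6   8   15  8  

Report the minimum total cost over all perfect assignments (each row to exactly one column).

optimal assignment: row0→col0 (cost 12), row1→col2 (cost 11), row2→col3 (cost 2), row3→col1 (cost 8)
total = 12 + 11 + 2 + 8 = 33

Minimum assignment cost: 33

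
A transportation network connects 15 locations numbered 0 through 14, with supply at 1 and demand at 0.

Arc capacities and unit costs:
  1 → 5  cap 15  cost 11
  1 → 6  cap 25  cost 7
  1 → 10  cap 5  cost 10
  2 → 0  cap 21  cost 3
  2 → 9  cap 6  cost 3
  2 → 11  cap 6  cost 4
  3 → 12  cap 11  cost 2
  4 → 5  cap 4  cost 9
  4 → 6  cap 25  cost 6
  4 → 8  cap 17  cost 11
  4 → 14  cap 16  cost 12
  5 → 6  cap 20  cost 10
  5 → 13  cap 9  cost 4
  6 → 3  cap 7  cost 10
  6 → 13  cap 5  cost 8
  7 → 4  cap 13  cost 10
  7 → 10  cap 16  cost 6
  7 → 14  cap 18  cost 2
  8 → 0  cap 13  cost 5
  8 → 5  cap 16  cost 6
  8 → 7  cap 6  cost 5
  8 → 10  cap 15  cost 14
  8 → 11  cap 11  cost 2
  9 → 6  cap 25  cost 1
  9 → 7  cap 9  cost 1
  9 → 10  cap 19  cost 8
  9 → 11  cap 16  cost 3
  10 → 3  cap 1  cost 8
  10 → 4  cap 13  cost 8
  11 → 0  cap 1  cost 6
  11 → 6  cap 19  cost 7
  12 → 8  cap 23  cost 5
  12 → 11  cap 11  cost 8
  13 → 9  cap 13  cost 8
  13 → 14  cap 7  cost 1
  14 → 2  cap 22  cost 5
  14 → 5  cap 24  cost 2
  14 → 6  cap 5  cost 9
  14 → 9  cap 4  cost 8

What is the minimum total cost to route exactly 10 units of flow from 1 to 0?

Minimum cost for 10 units: 255

shortest-cost path #1: 1→5→13→14→2→0 push 7 @ unit cost 24 (adds 168)
shortest-cost path #2: 1→6→3→12→8→0 push 3 @ unit cost 29 (adds 87)
total cost = 255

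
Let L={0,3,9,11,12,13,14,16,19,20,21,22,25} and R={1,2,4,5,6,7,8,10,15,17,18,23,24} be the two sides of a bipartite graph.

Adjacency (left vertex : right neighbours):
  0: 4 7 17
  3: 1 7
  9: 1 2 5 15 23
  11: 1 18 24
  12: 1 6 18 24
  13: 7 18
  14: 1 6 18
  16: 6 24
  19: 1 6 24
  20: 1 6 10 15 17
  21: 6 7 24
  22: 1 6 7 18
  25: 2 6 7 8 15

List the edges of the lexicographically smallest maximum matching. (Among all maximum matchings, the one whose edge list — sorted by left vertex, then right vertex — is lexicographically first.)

|M| = 9 (so the lex-smallest maximum matching has 9 edges)
process left vertices in ascending order; for each, take the smallest-labelled available neighbour that still permits 9 edges overall, or leave it unmatched if none does
lex-smallest matching: {0-4, 3-1, 9-2, 11-18, 12-6, 13-7, 16-24, 20-10, 25-8}

Lex-smallest maximum matching: {(0,4), (3,1), (9,2), (11,18), (12,6), (13,7), (16,24), (20,10), (25,8)}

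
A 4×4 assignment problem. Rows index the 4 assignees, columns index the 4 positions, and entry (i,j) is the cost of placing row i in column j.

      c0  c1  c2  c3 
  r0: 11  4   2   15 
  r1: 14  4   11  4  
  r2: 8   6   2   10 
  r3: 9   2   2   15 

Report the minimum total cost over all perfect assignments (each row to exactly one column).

optimal assignment: row0→col2 (cost 2), row1→col3 (cost 4), row2→col0 (cost 8), row3→col1 (cost 2)
total = 2 + 4 + 8 + 2 = 16

Minimum assignment cost: 16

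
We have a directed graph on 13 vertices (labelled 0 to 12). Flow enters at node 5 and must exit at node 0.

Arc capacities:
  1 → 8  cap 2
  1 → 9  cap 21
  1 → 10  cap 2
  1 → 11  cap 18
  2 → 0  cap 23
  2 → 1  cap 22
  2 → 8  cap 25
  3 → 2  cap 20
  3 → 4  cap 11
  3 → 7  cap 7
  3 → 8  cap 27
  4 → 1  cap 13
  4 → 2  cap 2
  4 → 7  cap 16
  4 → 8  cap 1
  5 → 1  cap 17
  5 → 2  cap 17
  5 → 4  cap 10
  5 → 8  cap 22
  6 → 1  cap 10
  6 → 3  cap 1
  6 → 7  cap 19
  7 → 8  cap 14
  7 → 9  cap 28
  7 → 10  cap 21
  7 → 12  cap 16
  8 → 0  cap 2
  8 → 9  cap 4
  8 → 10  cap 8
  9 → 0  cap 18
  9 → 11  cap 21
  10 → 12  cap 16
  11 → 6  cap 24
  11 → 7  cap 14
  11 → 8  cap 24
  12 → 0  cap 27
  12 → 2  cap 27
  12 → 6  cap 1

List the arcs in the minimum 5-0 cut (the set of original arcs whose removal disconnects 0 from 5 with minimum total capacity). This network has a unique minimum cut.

Min-cut arcs: {(5,1), (5,2), (5,4), (8,0), (8,9), (8,10)} (total capacity 58)

augment #1: 5→2→0 push 17
augment #2: 5→8→0 push 2
augment #3: 5→1→9→0 push 17
augment #4: 5→4→2→0 push 2
augment #5: 5→8→9→0 push 1
augment #6: 5→4→7→12→0 push 8
augment #7: 5→8→10→12→0 push 8
augment #8: 5→8→9→1→10→12→0 push 2
augment #9: 5→8→9→11→7→12→0 push 1
max flow = 58; residual-reachable set from 5 gives S-side
cut edges (S→T): {(5,1), (5,2), (5,4), (8,0), (8,9), (8,10)} total cap 58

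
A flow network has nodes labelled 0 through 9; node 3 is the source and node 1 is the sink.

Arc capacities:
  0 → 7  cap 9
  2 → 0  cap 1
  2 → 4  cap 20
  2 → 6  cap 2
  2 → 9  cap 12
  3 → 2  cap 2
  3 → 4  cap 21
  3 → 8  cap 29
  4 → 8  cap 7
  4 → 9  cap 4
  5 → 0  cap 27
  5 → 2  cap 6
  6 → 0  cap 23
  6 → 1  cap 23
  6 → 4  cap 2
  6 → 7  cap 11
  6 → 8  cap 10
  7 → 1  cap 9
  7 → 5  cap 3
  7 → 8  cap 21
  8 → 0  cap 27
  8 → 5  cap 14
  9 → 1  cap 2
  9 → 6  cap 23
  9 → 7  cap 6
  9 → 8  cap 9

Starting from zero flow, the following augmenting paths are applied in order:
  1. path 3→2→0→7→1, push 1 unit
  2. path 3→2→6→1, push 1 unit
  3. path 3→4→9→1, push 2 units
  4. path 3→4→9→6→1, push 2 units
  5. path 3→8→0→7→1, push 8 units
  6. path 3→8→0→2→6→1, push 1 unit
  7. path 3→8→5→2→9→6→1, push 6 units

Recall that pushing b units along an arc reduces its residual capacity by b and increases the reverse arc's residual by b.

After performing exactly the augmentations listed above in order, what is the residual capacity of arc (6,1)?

after path 1 (3→2→0→7→1, push 1): res(6,1)=23
after path 2 (3→2→6→1, push 1): res(6,1)=22
after path 3 (3→4→9→1, push 2): res(6,1)=22
after path 4 (3→4→9→6→1, push 2): res(6,1)=20
after path 5 (3→8→0→7→1, push 8): res(6,1)=20
after path 6 (3→8→0→2→6→1, push 1): res(6,1)=19
after path 7 (3→8→5→2→9→6→1, push 6): res(6,1)=13

Residual capacity of (6,1): 13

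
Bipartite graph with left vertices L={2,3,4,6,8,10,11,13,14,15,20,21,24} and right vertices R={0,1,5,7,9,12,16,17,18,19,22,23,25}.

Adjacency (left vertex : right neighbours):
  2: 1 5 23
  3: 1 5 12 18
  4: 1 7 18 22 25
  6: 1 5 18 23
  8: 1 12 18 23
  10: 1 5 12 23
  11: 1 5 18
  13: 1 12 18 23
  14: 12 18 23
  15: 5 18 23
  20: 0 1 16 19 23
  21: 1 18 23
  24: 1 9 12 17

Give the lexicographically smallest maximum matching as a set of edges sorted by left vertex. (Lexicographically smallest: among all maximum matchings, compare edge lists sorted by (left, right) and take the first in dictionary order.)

Lex-smallest maximum matching: {(2,1), (3,5), (4,7), (6,18), (8,12), (10,23), (20,0), (24,9)}

|M| = 8 (so the lex-smallest maximum matching has 8 edges)
process left vertices in ascending order; for each, take the smallest-labelled available neighbour that still permits 8 edges overall, or leave it unmatched if none does
lex-smallest matching: {2-1, 3-5, 4-7, 6-18, 8-12, 10-23, 20-0, 24-9}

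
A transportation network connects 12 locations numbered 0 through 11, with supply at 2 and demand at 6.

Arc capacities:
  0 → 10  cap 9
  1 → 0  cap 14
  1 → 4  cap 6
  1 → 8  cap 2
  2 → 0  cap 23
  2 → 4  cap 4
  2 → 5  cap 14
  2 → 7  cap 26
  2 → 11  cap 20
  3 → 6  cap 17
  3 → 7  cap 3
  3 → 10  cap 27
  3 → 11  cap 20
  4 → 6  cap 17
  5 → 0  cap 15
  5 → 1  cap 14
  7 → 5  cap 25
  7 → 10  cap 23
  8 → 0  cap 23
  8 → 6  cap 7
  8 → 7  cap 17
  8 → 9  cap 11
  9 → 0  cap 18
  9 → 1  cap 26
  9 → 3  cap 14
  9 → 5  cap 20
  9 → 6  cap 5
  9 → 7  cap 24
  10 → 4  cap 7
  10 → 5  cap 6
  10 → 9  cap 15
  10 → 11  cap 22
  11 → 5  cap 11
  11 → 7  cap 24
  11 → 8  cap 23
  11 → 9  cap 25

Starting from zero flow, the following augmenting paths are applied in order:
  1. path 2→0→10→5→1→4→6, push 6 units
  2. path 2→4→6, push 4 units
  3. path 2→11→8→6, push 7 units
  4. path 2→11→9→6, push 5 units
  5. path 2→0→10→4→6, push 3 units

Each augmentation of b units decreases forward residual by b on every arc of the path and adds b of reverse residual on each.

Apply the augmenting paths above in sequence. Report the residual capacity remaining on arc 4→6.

Residual capacity of (4,6): 4

after path 1 (2→0→10→5→1→4→6, push 6): res(4,6)=11
after path 2 (2→4→6, push 4): res(4,6)=7
after path 3 (2→11→8→6, push 7): res(4,6)=7
after path 4 (2→11→9→6, push 5): res(4,6)=7
after path 5 (2→0→10→4→6, push 3): res(4,6)=4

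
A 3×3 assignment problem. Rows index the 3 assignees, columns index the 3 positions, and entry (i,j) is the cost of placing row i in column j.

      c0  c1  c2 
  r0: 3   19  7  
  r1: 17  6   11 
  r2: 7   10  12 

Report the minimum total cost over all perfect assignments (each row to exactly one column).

Minimum assignment cost: 20

optimal assignment: row0→col2 (cost 7), row1→col1 (cost 6), row2→col0 (cost 7)
total = 7 + 6 + 7 = 20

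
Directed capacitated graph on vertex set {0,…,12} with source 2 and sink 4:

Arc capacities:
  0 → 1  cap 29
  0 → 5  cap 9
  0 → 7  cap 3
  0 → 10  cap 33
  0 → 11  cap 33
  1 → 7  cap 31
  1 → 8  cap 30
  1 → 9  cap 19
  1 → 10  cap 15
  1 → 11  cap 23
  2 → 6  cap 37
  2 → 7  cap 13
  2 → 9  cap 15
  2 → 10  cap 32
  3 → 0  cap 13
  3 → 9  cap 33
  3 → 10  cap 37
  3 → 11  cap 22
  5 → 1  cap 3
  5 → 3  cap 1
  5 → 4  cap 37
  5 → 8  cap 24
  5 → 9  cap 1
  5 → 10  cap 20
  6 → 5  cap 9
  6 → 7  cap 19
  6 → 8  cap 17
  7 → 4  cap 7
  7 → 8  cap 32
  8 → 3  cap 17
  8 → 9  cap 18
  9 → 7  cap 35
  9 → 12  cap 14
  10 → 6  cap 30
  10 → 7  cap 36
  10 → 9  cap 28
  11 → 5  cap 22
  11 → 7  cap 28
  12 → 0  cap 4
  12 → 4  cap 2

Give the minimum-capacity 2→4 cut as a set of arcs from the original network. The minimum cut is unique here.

augment #1: 2→7→4 push 7
augment #2: 2→6→5→4 push 9
augment #3: 2→9→12→4 push 2
augment #4: 2→9→12→0→5→4 push 4
augment #5: 2→6→8→3→0→5→4 push 5
augment #6: 2→6→8→3→11→5→4 push 12
max flow = 39; residual-reachable set from 2 gives S-side
cut edges (S→T): {(6,5), (7,4), (8,3), (12,0), (12,4)} total cap 39

Min-cut arcs: {(6,5), (7,4), (8,3), (12,0), (12,4)} (total capacity 39)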